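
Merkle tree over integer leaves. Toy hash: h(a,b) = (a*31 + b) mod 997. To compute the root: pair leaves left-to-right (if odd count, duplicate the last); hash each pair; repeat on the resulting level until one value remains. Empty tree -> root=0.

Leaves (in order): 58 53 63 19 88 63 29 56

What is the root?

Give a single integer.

L0: [58, 53, 63, 19, 88, 63, 29, 56]
L1: h(58,53)=(58*31+53)%997=854 h(63,19)=(63*31+19)%997=975 h(88,63)=(88*31+63)%997=797 h(29,56)=(29*31+56)%997=955 -> [854, 975, 797, 955]
L2: h(854,975)=(854*31+975)%997=530 h(797,955)=(797*31+955)%997=737 -> [530, 737]
L3: h(530,737)=(530*31+737)%997=218 -> [218]

Answer: 218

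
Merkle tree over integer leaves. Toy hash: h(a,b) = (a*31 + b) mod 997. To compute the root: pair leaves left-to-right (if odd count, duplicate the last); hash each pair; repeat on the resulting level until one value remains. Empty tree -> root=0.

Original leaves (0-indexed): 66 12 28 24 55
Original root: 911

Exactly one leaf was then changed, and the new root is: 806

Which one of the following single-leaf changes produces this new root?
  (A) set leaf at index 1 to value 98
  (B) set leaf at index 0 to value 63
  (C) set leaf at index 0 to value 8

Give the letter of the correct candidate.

Original leaves: [66, 12, 28, 24, 55]
Target new root: 806
Try each candidate change and compute the resulting root:
Candidate A: set leaf[1] = 98 -> leaves = [66, 98, 28, 24, 55]
  L0: [66, 98, 28, 24, 55]
  L1: h(66,98)=(66*31+98)%997=150 h(28,24)=(28*31+24)%997=892 h(55,55)=(55*31+55)%997=763 -> [150, 892, 763]
  L2: h(150,892)=(150*31+892)%997=557 h(763,763)=(763*31+763)%997=488 -> [557, 488]
  L3: h(557,488)=(557*31+488)%997=806 -> [806]
  root = 806 == target 806  ** MATCH **
Candidate B: set leaf[0] = 63 -> leaves = [63, 12, 28, 24, 55]
  L0: [63, 12, 28, 24, 55]
  L1: h(63,12)=(63*31+12)%997=968 h(28,24)=(28*31+24)%997=892 h(55,55)=(55*31+55)%997=763 -> [968, 892, 763]
  L2: h(968,892)=(968*31+892)%997=990 h(763,763)=(763*31+763)%997=488 -> [990, 488]
  L3: h(990,488)=(990*31+488)%997=271 -> [271]
  root = 271 != target 806
Candidate C: set leaf[0] = 8 -> leaves = [8, 12, 28, 24, 55]
  L0: [8, 12, 28, 24, 55]
  L1: h(8,12)=(8*31+12)%997=260 h(28,24)=(28*31+24)%997=892 h(55,55)=(55*31+55)%997=763 -> [260, 892, 763]
  L2: h(260,892)=(260*31+892)%997=976 h(763,763)=(763*31+763)%997=488 -> [976, 488]
  L3: h(976,488)=(976*31+488)%997=834 -> [834]
  root = 834 != target 806
Candidate A produces the target root.

Answer: A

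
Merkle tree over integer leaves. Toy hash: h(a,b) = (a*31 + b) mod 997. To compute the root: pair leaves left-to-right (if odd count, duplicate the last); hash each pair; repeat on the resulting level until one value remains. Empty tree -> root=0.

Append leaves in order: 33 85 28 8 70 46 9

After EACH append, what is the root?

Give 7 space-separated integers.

After append 33 (leaves=[33]):
  L0: [33]
  root=33
After append 85 (leaves=[33, 85]):
  L0: [33, 85]
  L1: h(33,85)=(33*31+85)%997=111 -> [111]
  root=111
After append 28 (leaves=[33, 85, 28]):
  L0: [33, 85, 28]
  L1: h(33,85)=(33*31+85)%997=111 h(28,28)=(28*31+28)%997=896 -> [111, 896]
  L2: h(111,896)=(111*31+896)%997=349 -> [349]
  root=349
After append 8 (leaves=[33, 85, 28, 8]):
  L0: [33, 85, 28, 8]
  L1: h(33,85)=(33*31+85)%997=111 h(28,8)=(28*31+8)%997=876 -> [111, 876]
  L2: h(111,876)=(111*31+876)%997=329 -> [329]
  root=329
After append 70 (leaves=[33, 85, 28, 8, 70]):
  L0: [33, 85, 28, 8, 70]
  L1: h(33,85)=(33*31+85)%997=111 h(28,8)=(28*31+8)%997=876 h(70,70)=(70*31+70)%997=246 -> [111, 876, 246]
  L2: h(111,876)=(111*31+876)%997=329 h(246,246)=(246*31+246)%997=893 -> [329, 893]
  L3: h(329,893)=(329*31+893)%997=125 -> [125]
  root=125
After append 46 (leaves=[33, 85, 28, 8, 70, 46]):
  L0: [33, 85, 28, 8, 70, 46]
  L1: h(33,85)=(33*31+85)%997=111 h(28,8)=(28*31+8)%997=876 h(70,46)=(70*31+46)%997=222 -> [111, 876, 222]
  L2: h(111,876)=(111*31+876)%997=329 h(222,222)=(222*31+222)%997=125 -> [329, 125]
  L3: h(329,125)=(329*31+125)%997=354 -> [354]
  root=354
After append 9 (leaves=[33, 85, 28, 8, 70, 46, 9]):
  L0: [33, 85, 28, 8, 70, 46, 9]
  L1: h(33,85)=(33*31+85)%997=111 h(28,8)=(28*31+8)%997=876 h(70,46)=(70*31+46)%997=222 h(9,9)=(9*31+9)%997=288 -> [111, 876, 222, 288]
  L2: h(111,876)=(111*31+876)%997=329 h(222,288)=(222*31+288)%997=191 -> [329, 191]
  L3: h(329,191)=(329*31+191)%997=420 -> [420]
  root=420

Answer: 33 111 349 329 125 354 420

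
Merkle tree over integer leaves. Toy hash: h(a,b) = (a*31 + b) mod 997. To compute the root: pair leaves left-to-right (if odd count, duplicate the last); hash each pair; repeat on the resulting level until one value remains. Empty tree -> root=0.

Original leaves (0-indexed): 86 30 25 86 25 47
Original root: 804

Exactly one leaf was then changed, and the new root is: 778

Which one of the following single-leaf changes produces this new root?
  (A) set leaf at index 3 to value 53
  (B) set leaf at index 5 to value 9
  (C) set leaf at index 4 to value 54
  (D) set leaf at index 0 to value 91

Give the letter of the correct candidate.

Answer: A

Derivation:
Original leaves: [86, 30, 25, 86, 25, 47]
Target new root: 778
Try each candidate change and compute the resulting root:
Candidate A: set leaf[3] = 53 -> leaves = [86, 30, 25, 53, 25, 47]
  L0: [86, 30, 25, 53, 25, 47]
  L1: h(86,30)=(86*31+30)%997=702 h(25,53)=(25*31+53)%997=828 h(25,47)=(25*31+47)%997=822 -> [702, 828, 822]
  L2: h(702,828)=(702*31+828)%997=656 h(822,822)=(822*31+822)%997=382 -> [656, 382]
  L3: h(656,382)=(656*31+382)%997=778 -> [778]
  root = 778 == target 778  ** MATCH **
Candidate B: set leaf[5] = 9 -> leaves = [86, 30, 25, 86, 25, 9]
  L0: [86, 30, 25, 86, 25, 9]
  L1: h(86,30)=(86*31+30)%997=702 h(25,86)=(25*31+86)%997=861 h(25,9)=(25*31+9)%997=784 -> [702, 861, 784]
  L2: h(702,861)=(702*31+861)%997=689 h(784,784)=(784*31+784)%997=163 -> [689, 163]
  L3: h(689,163)=(689*31+163)%997=585 -> [585]
  root = 585 != target 778
Candidate C: set leaf[4] = 54 -> leaves = [86, 30, 25, 86, 54, 47]
  L0: [86, 30, 25, 86, 54, 47]
  L1: h(86,30)=(86*31+30)%997=702 h(25,86)=(25*31+86)%997=861 h(54,47)=(54*31+47)%997=724 -> [702, 861, 724]
  L2: h(702,861)=(702*31+861)%997=689 h(724,724)=(724*31+724)%997=237 -> [689, 237]
  L3: h(689,237)=(689*31+237)%997=659 -> [659]
  root = 659 != target 778
Candidate D: set leaf[0] = 91 -> leaves = [91, 30, 25, 86, 25, 47]
  L0: [91, 30, 25, 86, 25, 47]
  L1: h(91,30)=(91*31+30)%997=857 h(25,86)=(25*31+86)%997=861 h(25,47)=(25*31+47)%997=822 -> [857, 861, 822]
  L2: h(857,861)=(857*31+861)%997=509 h(822,822)=(822*31+822)%997=382 -> [509, 382]
  L3: h(509,382)=(509*31+382)%997=209 -> [209]
  root = 209 != target 778
Candidate A produces the target root.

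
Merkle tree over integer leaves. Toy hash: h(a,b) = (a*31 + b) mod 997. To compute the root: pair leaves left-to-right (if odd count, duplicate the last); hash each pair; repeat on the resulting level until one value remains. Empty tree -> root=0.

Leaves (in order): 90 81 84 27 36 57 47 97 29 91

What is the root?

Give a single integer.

Answer: 96

Derivation:
L0: [90, 81, 84, 27, 36, 57, 47, 97, 29, 91]
L1: h(90,81)=(90*31+81)%997=877 h(84,27)=(84*31+27)%997=637 h(36,57)=(36*31+57)%997=176 h(47,97)=(47*31+97)%997=557 h(29,91)=(29*31+91)%997=990 -> [877, 637, 176, 557, 990]
L2: h(877,637)=(877*31+637)%997=905 h(176,557)=(176*31+557)%997=31 h(990,990)=(990*31+990)%997=773 -> [905, 31, 773]
L3: h(905,31)=(905*31+31)%997=170 h(773,773)=(773*31+773)%997=808 -> [170, 808]
L4: h(170,808)=(170*31+808)%997=96 -> [96]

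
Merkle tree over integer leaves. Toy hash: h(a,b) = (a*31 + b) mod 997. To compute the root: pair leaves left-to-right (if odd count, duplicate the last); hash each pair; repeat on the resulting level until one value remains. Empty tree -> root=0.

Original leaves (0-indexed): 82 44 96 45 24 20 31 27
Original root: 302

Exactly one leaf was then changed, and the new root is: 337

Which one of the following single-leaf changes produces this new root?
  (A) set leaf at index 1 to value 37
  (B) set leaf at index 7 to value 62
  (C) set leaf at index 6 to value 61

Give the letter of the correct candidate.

Answer: B

Derivation:
Original leaves: [82, 44, 96, 45, 24, 20, 31, 27]
Target new root: 337
Try each candidate change and compute the resulting root:
Candidate A: set leaf[1] = 37 -> leaves = [82, 37, 96, 45, 24, 20, 31, 27]
  L0: [82, 37, 96, 45, 24, 20, 31, 27]
  L1: h(82,37)=(82*31+37)%997=585 h(96,45)=(96*31+45)%997=30 h(24,20)=(24*31+20)%997=764 h(31,27)=(31*31+27)%997=988 -> [585, 30, 764, 988]
  L2: h(585,30)=(585*31+30)%997=219 h(764,988)=(764*31+988)%997=744 -> [219, 744]
  L3: h(219,744)=(219*31+744)%997=554 -> [554]
  root = 554 != target 337
Candidate B: set leaf[7] = 62 -> leaves = [82, 44, 96, 45, 24, 20, 31, 62]
  L0: [82, 44, 96, 45, 24, 20, 31, 62]
  L1: h(82,44)=(82*31+44)%997=592 h(96,45)=(96*31+45)%997=30 h(24,20)=(24*31+20)%997=764 h(31,62)=(31*31+62)%997=26 -> [592, 30, 764, 26]
  L2: h(592,30)=(592*31+30)%997=436 h(764,26)=(764*31+26)%997=779 -> [436, 779]
  L3: h(436,779)=(436*31+779)%997=337 -> [337]
  root = 337 == target 337  ** MATCH **
Candidate C: set leaf[6] = 61 -> leaves = [82, 44, 96, 45, 24, 20, 61, 27]
  L0: [82, 44, 96, 45, 24, 20, 61, 27]
  L1: h(82,44)=(82*31+44)%997=592 h(96,45)=(96*31+45)%997=30 h(24,20)=(24*31+20)%997=764 h(61,27)=(61*31+27)%997=921 -> [592, 30, 764, 921]
  L2: h(592,30)=(592*31+30)%997=436 h(764,921)=(764*31+921)%997=677 -> [436, 677]
  L3: h(436,677)=(436*31+677)%997=235 -> [235]
  root = 235 != target 337
Candidate B produces the target root.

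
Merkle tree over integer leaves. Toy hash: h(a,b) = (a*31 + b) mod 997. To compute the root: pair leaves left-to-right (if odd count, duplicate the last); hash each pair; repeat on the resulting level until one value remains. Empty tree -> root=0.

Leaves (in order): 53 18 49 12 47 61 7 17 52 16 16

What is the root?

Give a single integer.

L0: [53, 18, 49, 12, 47, 61, 7, 17, 52, 16, 16]
L1: h(53,18)=(53*31+18)%997=664 h(49,12)=(49*31+12)%997=534 h(47,61)=(47*31+61)%997=521 h(7,17)=(7*31+17)%997=234 h(52,16)=(52*31+16)%997=631 h(16,16)=(16*31+16)%997=512 -> [664, 534, 521, 234, 631, 512]
L2: h(664,534)=(664*31+534)%997=181 h(521,234)=(521*31+234)%997=433 h(631,512)=(631*31+512)%997=133 -> [181, 433, 133]
L3: h(181,433)=(181*31+433)%997=62 h(133,133)=(133*31+133)%997=268 -> [62, 268]
L4: h(62,268)=(62*31+268)%997=196 -> [196]

Answer: 196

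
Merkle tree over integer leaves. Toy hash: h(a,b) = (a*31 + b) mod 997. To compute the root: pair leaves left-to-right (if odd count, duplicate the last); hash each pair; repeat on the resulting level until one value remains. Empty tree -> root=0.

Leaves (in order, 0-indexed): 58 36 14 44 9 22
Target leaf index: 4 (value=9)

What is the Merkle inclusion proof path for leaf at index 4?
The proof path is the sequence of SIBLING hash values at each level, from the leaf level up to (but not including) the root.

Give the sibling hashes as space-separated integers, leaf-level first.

L0 (leaves): [58, 36, 14, 44, 9, 22], target index=4
L1: h(58,36)=(58*31+36)%997=837 [pair 0] h(14,44)=(14*31+44)%997=478 [pair 1] h(9,22)=(9*31+22)%997=301 [pair 2] -> [837, 478, 301]
  Sibling for proof at L0: 22
L2: h(837,478)=(837*31+478)%997=503 [pair 0] h(301,301)=(301*31+301)%997=659 [pair 1] -> [503, 659]
  Sibling for proof at L1: 301
L3: h(503,659)=(503*31+659)%997=300 [pair 0] -> [300]
  Sibling for proof at L2: 503
Root: 300
Proof path (sibling hashes from leaf to root): [22, 301, 503]

Answer: 22 301 503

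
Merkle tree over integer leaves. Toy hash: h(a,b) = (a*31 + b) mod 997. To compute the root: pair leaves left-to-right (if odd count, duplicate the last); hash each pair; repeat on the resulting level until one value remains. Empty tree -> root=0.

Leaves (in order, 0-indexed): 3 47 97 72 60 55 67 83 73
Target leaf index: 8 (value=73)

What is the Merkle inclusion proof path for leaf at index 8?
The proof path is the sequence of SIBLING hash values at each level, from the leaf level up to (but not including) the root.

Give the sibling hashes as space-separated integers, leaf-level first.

L0 (leaves): [3, 47, 97, 72, 60, 55, 67, 83, 73], target index=8
L1: h(3,47)=(3*31+47)%997=140 [pair 0] h(97,72)=(97*31+72)%997=88 [pair 1] h(60,55)=(60*31+55)%997=918 [pair 2] h(67,83)=(67*31+83)%997=166 [pair 3] h(73,73)=(73*31+73)%997=342 [pair 4] -> [140, 88, 918, 166, 342]
  Sibling for proof at L0: 73
L2: h(140,88)=(140*31+88)%997=440 [pair 0] h(918,166)=(918*31+166)%997=708 [pair 1] h(342,342)=(342*31+342)%997=974 [pair 2] -> [440, 708, 974]
  Sibling for proof at L1: 342
L3: h(440,708)=(440*31+708)%997=390 [pair 0] h(974,974)=(974*31+974)%997=261 [pair 1] -> [390, 261]
  Sibling for proof at L2: 974
L4: h(390,261)=(390*31+261)%997=387 [pair 0] -> [387]
  Sibling for proof at L3: 390
Root: 387
Proof path (sibling hashes from leaf to root): [73, 342, 974, 390]

Answer: 73 342 974 390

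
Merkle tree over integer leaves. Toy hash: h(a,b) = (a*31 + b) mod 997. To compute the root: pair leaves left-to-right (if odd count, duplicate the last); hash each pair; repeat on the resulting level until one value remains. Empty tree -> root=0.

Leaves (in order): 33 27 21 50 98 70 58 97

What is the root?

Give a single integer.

L0: [33, 27, 21, 50, 98, 70, 58, 97]
L1: h(33,27)=(33*31+27)%997=53 h(21,50)=(21*31+50)%997=701 h(98,70)=(98*31+70)%997=117 h(58,97)=(58*31+97)%997=898 -> [53, 701, 117, 898]
L2: h(53,701)=(53*31+701)%997=350 h(117,898)=(117*31+898)%997=537 -> [350, 537]
L3: h(350,537)=(350*31+537)%997=420 -> [420]

Answer: 420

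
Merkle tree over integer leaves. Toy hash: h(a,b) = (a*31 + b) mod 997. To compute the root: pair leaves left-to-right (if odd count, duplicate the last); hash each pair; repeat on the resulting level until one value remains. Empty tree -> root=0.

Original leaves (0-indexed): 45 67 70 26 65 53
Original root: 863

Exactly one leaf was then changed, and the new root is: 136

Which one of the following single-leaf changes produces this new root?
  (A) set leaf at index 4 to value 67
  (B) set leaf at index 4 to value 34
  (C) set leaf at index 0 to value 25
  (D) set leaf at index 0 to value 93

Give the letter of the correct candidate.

Answer: D

Derivation:
Original leaves: [45, 67, 70, 26, 65, 53]
Target new root: 136
Try each candidate change and compute the resulting root:
Candidate A: set leaf[4] = 67 -> leaves = [45, 67, 70, 26, 67, 53]
  L0: [45, 67, 70, 26, 67, 53]
  L1: h(45,67)=(45*31+67)%997=465 h(70,26)=(70*31+26)%997=202 h(67,53)=(67*31+53)%997=136 -> [465, 202, 136]
  L2: h(465,202)=(465*31+202)%997=659 h(136,136)=(136*31+136)%997=364 -> [659, 364]
  L3: h(659,364)=(659*31+364)%997=853 -> [853]
  root = 853 != target 136
Candidate B: set leaf[4] = 34 -> leaves = [45, 67, 70, 26, 34, 53]
  L0: [45, 67, 70, 26, 34, 53]
  L1: h(45,67)=(45*31+67)%997=465 h(70,26)=(70*31+26)%997=202 h(34,53)=(34*31+53)%997=110 -> [465, 202, 110]
  L2: h(465,202)=(465*31+202)%997=659 h(110,110)=(110*31+110)%997=529 -> [659, 529]
  L3: h(659,529)=(659*31+529)%997=21 -> [21]
  root = 21 != target 136
Candidate C: set leaf[0] = 25 -> leaves = [25, 67, 70, 26, 65, 53]
  L0: [25, 67, 70, 26, 65, 53]
  L1: h(25,67)=(25*31+67)%997=842 h(70,26)=(70*31+26)%997=202 h(65,53)=(65*31+53)%997=74 -> [842, 202, 74]
  L2: h(842,202)=(842*31+202)%997=382 h(74,74)=(74*31+74)%997=374 -> [382, 374]
  L3: h(382,374)=(382*31+374)%997=252 -> [252]
  root = 252 != target 136
Candidate D: set leaf[0] = 93 -> leaves = [93, 67, 70, 26, 65, 53]
  L0: [93, 67, 70, 26, 65, 53]
  L1: h(93,67)=(93*31+67)%997=956 h(70,26)=(70*31+26)%997=202 h(65,53)=(65*31+53)%997=74 -> [956, 202, 74]
  L2: h(956,202)=(956*31+202)%997=925 h(74,74)=(74*31+74)%997=374 -> [925, 374]
  L3: h(925,374)=(925*31+374)%997=136 -> [136]
  root = 136 == target 136  ** MATCH **
Candidate D produces the target root.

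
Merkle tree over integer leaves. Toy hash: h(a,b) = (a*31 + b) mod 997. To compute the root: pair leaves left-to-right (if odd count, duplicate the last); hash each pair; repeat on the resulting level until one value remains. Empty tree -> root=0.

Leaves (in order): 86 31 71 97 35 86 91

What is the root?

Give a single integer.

L0: [86, 31, 71, 97, 35, 86, 91]
L1: h(86,31)=(86*31+31)%997=703 h(71,97)=(71*31+97)%997=304 h(35,86)=(35*31+86)%997=174 h(91,91)=(91*31+91)%997=918 -> [703, 304, 174, 918]
L2: h(703,304)=(703*31+304)%997=163 h(174,918)=(174*31+918)%997=330 -> [163, 330]
L3: h(163,330)=(163*31+330)%997=398 -> [398]

Answer: 398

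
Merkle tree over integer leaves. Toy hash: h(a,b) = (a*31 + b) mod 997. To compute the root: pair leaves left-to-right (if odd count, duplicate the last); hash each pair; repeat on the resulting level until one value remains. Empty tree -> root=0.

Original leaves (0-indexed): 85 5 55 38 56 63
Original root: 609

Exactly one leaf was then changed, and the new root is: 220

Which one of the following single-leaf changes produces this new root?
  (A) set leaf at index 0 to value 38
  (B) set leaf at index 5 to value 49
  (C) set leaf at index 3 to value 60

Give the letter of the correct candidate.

Original leaves: [85, 5, 55, 38, 56, 63]
Target new root: 220
Try each candidate change and compute the resulting root:
Candidate A: set leaf[0] = 38 -> leaves = [38, 5, 55, 38, 56, 63]
  L0: [38, 5, 55, 38, 56, 63]
  L1: h(38,5)=(38*31+5)%997=186 h(55,38)=(55*31+38)%997=746 h(56,63)=(56*31+63)%997=802 -> [186, 746, 802]
  L2: h(186,746)=(186*31+746)%997=530 h(802,802)=(802*31+802)%997=739 -> [530, 739]
  L3: h(530,739)=(530*31+739)%997=220 -> [220]
  root = 220 == target 220  ** MATCH **
Candidate B: set leaf[5] = 49 -> leaves = [85, 5, 55, 38, 56, 49]
  L0: [85, 5, 55, 38, 56, 49]
  L1: h(85,5)=(85*31+5)%997=646 h(55,38)=(55*31+38)%997=746 h(56,49)=(56*31+49)%997=788 -> [646, 746, 788]
  L2: h(646,746)=(646*31+746)%997=832 h(788,788)=(788*31+788)%997=291 -> [832, 291]
  L3: h(832,291)=(832*31+291)%997=161 -> [161]
  root = 161 != target 220
Candidate C: set leaf[3] = 60 -> leaves = [85, 5, 55, 60, 56, 63]
  L0: [85, 5, 55, 60, 56, 63]
  L1: h(85,5)=(85*31+5)%997=646 h(55,60)=(55*31+60)%997=768 h(56,63)=(56*31+63)%997=802 -> [646, 768, 802]
  L2: h(646,768)=(646*31+768)%997=854 h(802,802)=(802*31+802)%997=739 -> [854, 739]
  L3: h(854,739)=(854*31+739)%997=294 -> [294]
  root = 294 != target 220
Candidate A produces the target root.

Answer: A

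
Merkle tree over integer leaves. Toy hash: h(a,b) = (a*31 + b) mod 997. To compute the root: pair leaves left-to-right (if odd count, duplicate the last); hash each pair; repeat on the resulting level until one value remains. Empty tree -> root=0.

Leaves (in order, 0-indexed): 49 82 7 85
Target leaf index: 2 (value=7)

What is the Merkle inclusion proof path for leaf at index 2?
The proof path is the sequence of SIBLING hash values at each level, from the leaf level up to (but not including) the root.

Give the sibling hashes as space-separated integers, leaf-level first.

Answer: 85 604

Derivation:
L0 (leaves): [49, 82, 7, 85], target index=2
L1: h(49,82)=(49*31+82)%997=604 [pair 0] h(7,85)=(7*31+85)%997=302 [pair 1] -> [604, 302]
  Sibling for proof at L0: 85
L2: h(604,302)=(604*31+302)%997=83 [pair 0] -> [83]
  Sibling for proof at L1: 604
Root: 83
Proof path (sibling hashes from leaf to root): [85, 604]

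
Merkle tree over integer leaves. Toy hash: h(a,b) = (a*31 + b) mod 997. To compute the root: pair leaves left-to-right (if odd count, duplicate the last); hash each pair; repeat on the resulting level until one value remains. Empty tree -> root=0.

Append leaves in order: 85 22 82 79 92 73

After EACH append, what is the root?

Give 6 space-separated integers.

Answer: 85 663 246 243 47 436

Derivation:
After append 85 (leaves=[85]):
  L0: [85]
  root=85
After append 22 (leaves=[85, 22]):
  L0: [85, 22]
  L1: h(85,22)=(85*31+22)%997=663 -> [663]
  root=663
After append 82 (leaves=[85, 22, 82]):
  L0: [85, 22, 82]
  L1: h(85,22)=(85*31+22)%997=663 h(82,82)=(82*31+82)%997=630 -> [663, 630]
  L2: h(663,630)=(663*31+630)%997=246 -> [246]
  root=246
After append 79 (leaves=[85, 22, 82, 79]):
  L0: [85, 22, 82, 79]
  L1: h(85,22)=(85*31+22)%997=663 h(82,79)=(82*31+79)%997=627 -> [663, 627]
  L2: h(663,627)=(663*31+627)%997=243 -> [243]
  root=243
After append 92 (leaves=[85, 22, 82, 79, 92]):
  L0: [85, 22, 82, 79, 92]
  L1: h(85,22)=(85*31+22)%997=663 h(82,79)=(82*31+79)%997=627 h(92,92)=(92*31+92)%997=950 -> [663, 627, 950]
  L2: h(663,627)=(663*31+627)%997=243 h(950,950)=(950*31+950)%997=490 -> [243, 490]
  L3: h(243,490)=(243*31+490)%997=47 -> [47]
  root=47
After append 73 (leaves=[85, 22, 82, 79, 92, 73]):
  L0: [85, 22, 82, 79, 92, 73]
  L1: h(85,22)=(85*31+22)%997=663 h(82,79)=(82*31+79)%997=627 h(92,73)=(92*31+73)%997=931 -> [663, 627, 931]
  L2: h(663,627)=(663*31+627)%997=243 h(931,931)=(931*31+931)%997=879 -> [243, 879]
  L3: h(243,879)=(243*31+879)%997=436 -> [436]
  root=436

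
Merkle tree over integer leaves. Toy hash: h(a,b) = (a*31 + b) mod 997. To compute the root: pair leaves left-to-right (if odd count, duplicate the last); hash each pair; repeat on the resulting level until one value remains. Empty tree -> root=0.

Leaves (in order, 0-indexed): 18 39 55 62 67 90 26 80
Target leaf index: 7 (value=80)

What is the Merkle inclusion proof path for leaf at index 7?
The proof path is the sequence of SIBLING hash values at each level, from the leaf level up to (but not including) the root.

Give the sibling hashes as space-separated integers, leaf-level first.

L0 (leaves): [18, 39, 55, 62, 67, 90, 26, 80], target index=7
L1: h(18,39)=(18*31+39)%997=597 [pair 0] h(55,62)=(55*31+62)%997=770 [pair 1] h(67,90)=(67*31+90)%997=173 [pair 2] h(26,80)=(26*31+80)%997=886 [pair 3] -> [597, 770, 173, 886]
  Sibling for proof at L0: 26
L2: h(597,770)=(597*31+770)%997=334 [pair 0] h(173,886)=(173*31+886)%997=267 [pair 1] -> [334, 267]
  Sibling for proof at L1: 173
L3: h(334,267)=(334*31+267)%997=651 [pair 0] -> [651]
  Sibling for proof at L2: 334
Root: 651
Proof path (sibling hashes from leaf to root): [26, 173, 334]

Answer: 26 173 334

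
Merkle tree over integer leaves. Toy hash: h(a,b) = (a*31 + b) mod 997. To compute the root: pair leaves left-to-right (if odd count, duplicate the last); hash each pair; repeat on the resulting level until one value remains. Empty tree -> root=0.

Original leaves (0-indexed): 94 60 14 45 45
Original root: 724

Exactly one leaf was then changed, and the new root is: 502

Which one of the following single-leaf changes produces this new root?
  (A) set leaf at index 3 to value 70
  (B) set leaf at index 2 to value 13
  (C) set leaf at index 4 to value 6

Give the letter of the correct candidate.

Answer: A

Derivation:
Original leaves: [94, 60, 14, 45, 45]
Target new root: 502
Try each candidate change and compute the resulting root:
Candidate A: set leaf[3] = 70 -> leaves = [94, 60, 14, 70, 45]
  L0: [94, 60, 14, 70, 45]
  L1: h(94,60)=(94*31+60)%997=980 h(14,70)=(14*31+70)%997=504 h(45,45)=(45*31+45)%997=443 -> [980, 504, 443]
  L2: h(980,504)=(980*31+504)%997=974 h(443,443)=(443*31+443)%997=218 -> [974, 218]
  L3: h(974,218)=(974*31+218)%997=502 -> [502]
  root = 502 == target 502  ** MATCH **
Candidate B: set leaf[2] = 13 -> leaves = [94, 60, 13, 45, 45]
  L0: [94, 60, 13, 45, 45]
  L1: h(94,60)=(94*31+60)%997=980 h(13,45)=(13*31+45)%997=448 h(45,45)=(45*31+45)%997=443 -> [980, 448, 443]
  L2: h(980,448)=(980*31+448)%997=918 h(443,443)=(443*31+443)%997=218 -> [918, 218]
  L3: h(918,218)=(918*31+218)%997=760 -> [760]
  root = 760 != target 502
Candidate C: set leaf[4] = 6 -> leaves = [94, 60, 14, 45, 6]
  L0: [94, 60, 14, 45, 6]
  L1: h(94,60)=(94*31+60)%997=980 h(14,45)=(14*31+45)%997=479 h(6,6)=(6*31+6)%997=192 -> [980, 479, 192]
  L2: h(980,479)=(980*31+479)%997=949 h(192,192)=(192*31+192)%997=162 -> [949, 162]
  L3: h(949,162)=(949*31+162)%997=668 -> [668]
  root = 668 != target 502
Candidate A produces the target root.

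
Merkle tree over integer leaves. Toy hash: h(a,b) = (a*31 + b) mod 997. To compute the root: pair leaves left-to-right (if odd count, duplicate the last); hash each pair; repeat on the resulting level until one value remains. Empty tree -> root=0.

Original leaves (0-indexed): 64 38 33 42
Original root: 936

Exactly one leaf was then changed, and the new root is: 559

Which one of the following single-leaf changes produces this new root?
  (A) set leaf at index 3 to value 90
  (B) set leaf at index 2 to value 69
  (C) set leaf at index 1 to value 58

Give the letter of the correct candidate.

Original leaves: [64, 38, 33, 42]
Target new root: 559
Try each candidate change and compute the resulting root:
Candidate A: set leaf[3] = 90 -> leaves = [64, 38, 33, 90]
  L0: [64, 38, 33, 90]
  L1: h(64,38)=(64*31+38)%997=28 h(33,90)=(33*31+90)%997=116 -> [28, 116]
  L2: h(28,116)=(28*31+116)%997=984 -> [984]
  root = 984 != target 559
Candidate B: set leaf[2] = 69 -> leaves = [64, 38, 69, 42]
  L0: [64, 38, 69, 42]
  L1: h(64,38)=(64*31+38)%997=28 h(69,42)=(69*31+42)%997=187 -> [28, 187]
  L2: h(28,187)=(28*31+187)%997=58 -> [58]
  root = 58 != target 559
Candidate C: set leaf[1] = 58 -> leaves = [64, 58, 33, 42]
  L0: [64, 58, 33, 42]
  L1: h(64,58)=(64*31+58)%997=48 h(33,42)=(33*31+42)%997=68 -> [48, 68]
  L2: h(48,68)=(48*31+68)%997=559 -> [559]
  root = 559 == target 559  ** MATCH **
Candidate C produces the target root.

Answer: C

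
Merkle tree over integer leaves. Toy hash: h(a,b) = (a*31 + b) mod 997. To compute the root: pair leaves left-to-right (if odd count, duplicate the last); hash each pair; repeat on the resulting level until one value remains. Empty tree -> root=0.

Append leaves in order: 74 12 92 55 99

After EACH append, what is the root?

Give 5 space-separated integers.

After append 74 (leaves=[74]):
  L0: [74]
  root=74
After append 12 (leaves=[74, 12]):
  L0: [74, 12]
  L1: h(74,12)=(74*31+12)%997=312 -> [312]
  root=312
After append 92 (leaves=[74, 12, 92]):
  L0: [74, 12, 92]
  L1: h(74,12)=(74*31+12)%997=312 h(92,92)=(92*31+92)%997=950 -> [312, 950]
  L2: h(312,950)=(312*31+950)%997=652 -> [652]
  root=652
After append 55 (leaves=[74, 12, 92, 55]):
  L0: [74, 12, 92, 55]
  L1: h(74,12)=(74*31+12)%997=312 h(92,55)=(92*31+55)%997=913 -> [312, 913]
  L2: h(312,913)=(312*31+913)%997=615 -> [615]
  root=615
After append 99 (leaves=[74, 12, 92, 55, 99]):
  L0: [74, 12, 92, 55, 99]
  L1: h(74,12)=(74*31+12)%997=312 h(92,55)=(92*31+55)%997=913 h(99,99)=(99*31+99)%997=177 -> [312, 913, 177]
  L2: h(312,913)=(312*31+913)%997=615 h(177,177)=(177*31+177)%997=679 -> [615, 679]
  L3: h(615,679)=(615*31+679)%997=801 -> [801]
  root=801

Answer: 74 312 652 615 801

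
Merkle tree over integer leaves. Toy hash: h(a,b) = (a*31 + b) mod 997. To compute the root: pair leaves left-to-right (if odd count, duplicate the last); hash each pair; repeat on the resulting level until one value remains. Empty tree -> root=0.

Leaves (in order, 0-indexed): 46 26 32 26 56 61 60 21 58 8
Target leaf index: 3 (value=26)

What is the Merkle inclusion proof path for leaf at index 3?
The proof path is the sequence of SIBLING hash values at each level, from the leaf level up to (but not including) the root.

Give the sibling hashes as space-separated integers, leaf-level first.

L0 (leaves): [46, 26, 32, 26, 56, 61, 60, 21, 58, 8], target index=3
L1: h(46,26)=(46*31+26)%997=455 [pair 0] h(32,26)=(32*31+26)%997=21 [pair 1] h(56,61)=(56*31+61)%997=800 [pair 2] h(60,21)=(60*31+21)%997=884 [pair 3] h(58,8)=(58*31+8)%997=809 [pair 4] -> [455, 21, 800, 884, 809]
  Sibling for proof at L0: 32
L2: h(455,21)=(455*31+21)%997=168 [pair 0] h(800,884)=(800*31+884)%997=759 [pair 1] h(809,809)=(809*31+809)%997=963 [pair 2] -> [168, 759, 963]
  Sibling for proof at L1: 455
L3: h(168,759)=(168*31+759)%997=982 [pair 0] h(963,963)=(963*31+963)%997=906 [pair 1] -> [982, 906]
  Sibling for proof at L2: 759
L4: h(982,906)=(982*31+906)%997=441 [pair 0] -> [441]
  Sibling for proof at L3: 906
Root: 441
Proof path (sibling hashes from leaf to root): [32, 455, 759, 906]

Answer: 32 455 759 906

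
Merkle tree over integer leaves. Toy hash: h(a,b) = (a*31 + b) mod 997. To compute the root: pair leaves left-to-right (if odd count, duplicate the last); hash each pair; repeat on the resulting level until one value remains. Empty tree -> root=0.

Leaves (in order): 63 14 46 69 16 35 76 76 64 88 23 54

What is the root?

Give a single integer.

Answer: 910

Derivation:
L0: [63, 14, 46, 69, 16, 35, 76, 76, 64, 88, 23, 54]
L1: h(63,14)=(63*31+14)%997=970 h(46,69)=(46*31+69)%997=498 h(16,35)=(16*31+35)%997=531 h(76,76)=(76*31+76)%997=438 h(64,88)=(64*31+88)%997=78 h(23,54)=(23*31+54)%997=767 -> [970, 498, 531, 438, 78, 767]
L2: h(970,498)=(970*31+498)%997=658 h(531,438)=(531*31+438)%997=947 h(78,767)=(78*31+767)%997=194 -> [658, 947, 194]
L3: h(658,947)=(658*31+947)%997=408 h(194,194)=(194*31+194)%997=226 -> [408, 226]
L4: h(408,226)=(408*31+226)%997=910 -> [910]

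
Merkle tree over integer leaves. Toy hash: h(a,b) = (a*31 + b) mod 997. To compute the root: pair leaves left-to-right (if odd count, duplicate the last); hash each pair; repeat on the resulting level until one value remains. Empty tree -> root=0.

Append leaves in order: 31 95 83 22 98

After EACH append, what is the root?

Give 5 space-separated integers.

After append 31 (leaves=[31]):
  L0: [31]
  root=31
After append 95 (leaves=[31, 95]):
  L0: [31, 95]
  L1: h(31,95)=(31*31+95)%997=59 -> [59]
  root=59
After append 83 (leaves=[31, 95, 83]):
  L0: [31, 95, 83]
  L1: h(31,95)=(31*31+95)%997=59 h(83,83)=(83*31+83)%997=662 -> [59, 662]
  L2: h(59,662)=(59*31+662)%997=497 -> [497]
  root=497
After append 22 (leaves=[31, 95, 83, 22]):
  L0: [31, 95, 83, 22]
  L1: h(31,95)=(31*31+95)%997=59 h(83,22)=(83*31+22)%997=601 -> [59, 601]
  L2: h(59,601)=(59*31+601)%997=436 -> [436]
  root=436
After append 98 (leaves=[31, 95, 83, 22, 98]):
  L0: [31, 95, 83, 22, 98]
  L1: h(31,95)=(31*31+95)%997=59 h(83,22)=(83*31+22)%997=601 h(98,98)=(98*31+98)%997=145 -> [59, 601, 145]
  L2: h(59,601)=(59*31+601)%997=436 h(145,145)=(145*31+145)%997=652 -> [436, 652]
  L3: h(436,652)=(436*31+652)%997=210 -> [210]
  root=210

Answer: 31 59 497 436 210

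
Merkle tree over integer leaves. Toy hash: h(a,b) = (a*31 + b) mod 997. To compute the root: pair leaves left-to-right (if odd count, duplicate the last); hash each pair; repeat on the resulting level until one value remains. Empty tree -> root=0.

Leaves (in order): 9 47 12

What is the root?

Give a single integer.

L0: [9, 47, 12]
L1: h(9,47)=(9*31+47)%997=326 h(12,12)=(12*31+12)%997=384 -> [326, 384]
L2: h(326,384)=(326*31+384)%997=520 -> [520]

Answer: 520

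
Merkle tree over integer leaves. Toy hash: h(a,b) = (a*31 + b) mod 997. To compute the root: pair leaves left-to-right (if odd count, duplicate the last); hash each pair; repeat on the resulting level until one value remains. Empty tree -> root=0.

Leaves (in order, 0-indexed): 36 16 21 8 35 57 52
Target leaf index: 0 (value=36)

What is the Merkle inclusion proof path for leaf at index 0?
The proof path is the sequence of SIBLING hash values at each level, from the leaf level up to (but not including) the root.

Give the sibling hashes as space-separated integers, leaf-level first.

L0 (leaves): [36, 16, 21, 8, 35, 57, 52], target index=0
L1: h(36,16)=(36*31+16)%997=135 [pair 0] h(21,8)=(21*31+8)%997=659 [pair 1] h(35,57)=(35*31+57)%997=145 [pair 2] h(52,52)=(52*31+52)%997=667 [pair 3] -> [135, 659, 145, 667]
  Sibling for proof at L0: 16
L2: h(135,659)=(135*31+659)%997=856 [pair 0] h(145,667)=(145*31+667)%997=177 [pair 1] -> [856, 177]
  Sibling for proof at L1: 659
L3: h(856,177)=(856*31+177)%997=791 [pair 0] -> [791]
  Sibling for proof at L2: 177
Root: 791
Proof path (sibling hashes from leaf to root): [16, 659, 177]

Answer: 16 659 177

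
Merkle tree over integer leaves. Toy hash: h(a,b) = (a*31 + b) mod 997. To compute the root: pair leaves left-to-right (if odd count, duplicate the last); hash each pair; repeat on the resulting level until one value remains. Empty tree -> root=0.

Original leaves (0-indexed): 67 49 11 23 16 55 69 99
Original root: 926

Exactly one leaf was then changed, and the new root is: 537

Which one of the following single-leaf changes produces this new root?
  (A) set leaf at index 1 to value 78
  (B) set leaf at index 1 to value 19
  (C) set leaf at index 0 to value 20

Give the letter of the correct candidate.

Original leaves: [67, 49, 11, 23, 16, 55, 69, 99]
Target new root: 537
Try each candidate change and compute the resulting root:
Candidate A: set leaf[1] = 78 -> leaves = [67, 78, 11, 23, 16, 55, 69, 99]
  L0: [67, 78, 11, 23, 16, 55, 69, 99]
  L1: h(67,78)=(67*31+78)%997=161 h(11,23)=(11*31+23)%997=364 h(16,55)=(16*31+55)%997=551 h(69,99)=(69*31+99)%997=244 -> [161, 364, 551, 244]
  L2: h(161,364)=(161*31+364)%997=370 h(551,244)=(551*31+244)%997=376 -> [370, 376]
  L3: h(370,376)=(370*31+376)%997=879 -> [879]
  root = 879 != target 537
Candidate B: set leaf[1] = 19 -> leaves = [67, 19, 11, 23, 16, 55, 69, 99]
  L0: [67, 19, 11, 23, 16, 55, 69, 99]
  L1: h(67,19)=(67*31+19)%997=102 h(11,23)=(11*31+23)%997=364 h(16,55)=(16*31+55)%997=551 h(69,99)=(69*31+99)%997=244 -> [102, 364, 551, 244]
  L2: h(102,364)=(102*31+364)%997=535 h(551,244)=(551*31+244)%997=376 -> [535, 376]
  L3: h(535,376)=(535*31+376)%997=12 -> [12]
  root = 12 != target 537
Candidate C: set leaf[0] = 20 -> leaves = [20, 49, 11, 23, 16, 55, 69, 99]
  L0: [20, 49, 11, 23, 16, 55, 69, 99]
  L1: h(20,49)=(20*31+49)%997=669 h(11,23)=(11*31+23)%997=364 h(16,55)=(16*31+55)%997=551 h(69,99)=(69*31+99)%997=244 -> [669, 364, 551, 244]
  L2: h(669,364)=(669*31+364)%997=166 h(551,244)=(551*31+244)%997=376 -> [166, 376]
  L3: h(166,376)=(166*31+376)%997=537 -> [537]
  root = 537 == target 537  ** MATCH **
Candidate C produces the target root.

Answer: C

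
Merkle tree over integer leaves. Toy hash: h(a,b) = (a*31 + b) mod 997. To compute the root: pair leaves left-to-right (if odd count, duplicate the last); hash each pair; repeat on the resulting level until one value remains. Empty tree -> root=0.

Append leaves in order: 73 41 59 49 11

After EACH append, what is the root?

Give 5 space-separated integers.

After append 73 (leaves=[73]):
  L0: [73]
  root=73
After append 41 (leaves=[73, 41]):
  L0: [73, 41]
  L1: h(73,41)=(73*31+41)%997=310 -> [310]
  root=310
After append 59 (leaves=[73, 41, 59]):
  L0: [73, 41, 59]
  L1: h(73,41)=(73*31+41)%997=310 h(59,59)=(59*31+59)%997=891 -> [310, 891]
  L2: h(310,891)=(310*31+891)%997=531 -> [531]
  root=531
After append 49 (leaves=[73, 41, 59, 49]):
  L0: [73, 41, 59, 49]
  L1: h(73,41)=(73*31+41)%997=310 h(59,49)=(59*31+49)%997=881 -> [310, 881]
  L2: h(310,881)=(310*31+881)%997=521 -> [521]
  root=521
After append 11 (leaves=[73, 41, 59, 49, 11]):
  L0: [73, 41, 59, 49, 11]
  L1: h(73,41)=(73*31+41)%997=310 h(59,49)=(59*31+49)%997=881 h(11,11)=(11*31+11)%997=352 -> [310, 881, 352]
  L2: h(310,881)=(310*31+881)%997=521 h(352,352)=(352*31+352)%997=297 -> [521, 297]
  L3: h(521,297)=(521*31+297)%997=496 -> [496]
  root=496

Answer: 73 310 531 521 496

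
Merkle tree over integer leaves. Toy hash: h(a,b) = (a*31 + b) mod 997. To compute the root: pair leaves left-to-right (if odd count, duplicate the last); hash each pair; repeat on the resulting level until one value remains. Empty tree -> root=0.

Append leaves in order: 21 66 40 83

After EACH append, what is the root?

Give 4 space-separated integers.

After append 21 (leaves=[21]):
  L0: [21]
  root=21
After append 66 (leaves=[21, 66]):
  L0: [21, 66]
  L1: h(21,66)=(21*31+66)%997=717 -> [717]
  root=717
After append 40 (leaves=[21, 66, 40]):
  L0: [21, 66, 40]
  L1: h(21,66)=(21*31+66)%997=717 h(40,40)=(40*31+40)%997=283 -> [717, 283]
  L2: h(717,283)=(717*31+283)%997=576 -> [576]
  root=576
After append 83 (leaves=[21, 66, 40, 83]):
  L0: [21, 66, 40, 83]
  L1: h(21,66)=(21*31+66)%997=717 h(40,83)=(40*31+83)%997=326 -> [717, 326]
  L2: h(717,326)=(717*31+326)%997=619 -> [619]
  root=619

Answer: 21 717 576 619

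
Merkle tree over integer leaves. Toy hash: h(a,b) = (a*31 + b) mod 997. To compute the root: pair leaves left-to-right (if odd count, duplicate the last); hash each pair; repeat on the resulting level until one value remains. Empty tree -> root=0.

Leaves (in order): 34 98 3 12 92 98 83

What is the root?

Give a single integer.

Answer: 57

Derivation:
L0: [34, 98, 3, 12, 92, 98, 83]
L1: h(34,98)=(34*31+98)%997=155 h(3,12)=(3*31+12)%997=105 h(92,98)=(92*31+98)%997=956 h(83,83)=(83*31+83)%997=662 -> [155, 105, 956, 662]
L2: h(155,105)=(155*31+105)%997=922 h(956,662)=(956*31+662)%997=388 -> [922, 388]
L3: h(922,388)=(922*31+388)%997=57 -> [57]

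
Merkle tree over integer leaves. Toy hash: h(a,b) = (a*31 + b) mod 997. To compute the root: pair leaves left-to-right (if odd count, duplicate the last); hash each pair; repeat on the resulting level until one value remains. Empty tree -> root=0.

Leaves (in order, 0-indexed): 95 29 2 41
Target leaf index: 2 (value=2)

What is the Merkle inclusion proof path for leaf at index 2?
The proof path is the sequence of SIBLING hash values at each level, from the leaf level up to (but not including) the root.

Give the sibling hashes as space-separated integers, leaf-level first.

L0 (leaves): [95, 29, 2, 41], target index=2
L1: h(95,29)=(95*31+29)%997=980 [pair 0] h(2,41)=(2*31+41)%997=103 [pair 1] -> [980, 103]
  Sibling for proof at L0: 41
L2: h(980,103)=(980*31+103)%997=573 [pair 0] -> [573]
  Sibling for proof at L1: 980
Root: 573
Proof path (sibling hashes from leaf to root): [41, 980]

Answer: 41 980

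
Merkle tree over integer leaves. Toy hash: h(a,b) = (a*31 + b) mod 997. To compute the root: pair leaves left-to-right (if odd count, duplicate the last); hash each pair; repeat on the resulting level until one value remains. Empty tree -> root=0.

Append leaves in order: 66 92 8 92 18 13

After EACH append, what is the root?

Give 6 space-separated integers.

Answer: 66 144 732 816 857 697

Derivation:
After append 66 (leaves=[66]):
  L0: [66]
  root=66
After append 92 (leaves=[66, 92]):
  L0: [66, 92]
  L1: h(66,92)=(66*31+92)%997=144 -> [144]
  root=144
After append 8 (leaves=[66, 92, 8]):
  L0: [66, 92, 8]
  L1: h(66,92)=(66*31+92)%997=144 h(8,8)=(8*31+8)%997=256 -> [144, 256]
  L2: h(144,256)=(144*31+256)%997=732 -> [732]
  root=732
After append 92 (leaves=[66, 92, 8, 92]):
  L0: [66, 92, 8, 92]
  L1: h(66,92)=(66*31+92)%997=144 h(8,92)=(8*31+92)%997=340 -> [144, 340]
  L2: h(144,340)=(144*31+340)%997=816 -> [816]
  root=816
After append 18 (leaves=[66, 92, 8, 92, 18]):
  L0: [66, 92, 8, 92, 18]
  L1: h(66,92)=(66*31+92)%997=144 h(8,92)=(8*31+92)%997=340 h(18,18)=(18*31+18)%997=576 -> [144, 340, 576]
  L2: h(144,340)=(144*31+340)%997=816 h(576,576)=(576*31+576)%997=486 -> [816, 486]
  L3: h(816,486)=(816*31+486)%997=857 -> [857]
  root=857
After append 13 (leaves=[66, 92, 8, 92, 18, 13]):
  L0: [66, 92, 8, 92, 18, 13]
  L1: h(66,92)=(66*31+92)%997=144 h(8,92)=(8*31+92)%997=340 h(18,13)=(18*31+13)%997=571 -> [144, 340, 571]
  L2: h(144,340)=(144*31+340)%997=816 h(571,571)=(571*31+571)%997=326 -> [816, 326]
  L3: h(816,326)=(816*31+326)%997=697 -> [697]
  root=697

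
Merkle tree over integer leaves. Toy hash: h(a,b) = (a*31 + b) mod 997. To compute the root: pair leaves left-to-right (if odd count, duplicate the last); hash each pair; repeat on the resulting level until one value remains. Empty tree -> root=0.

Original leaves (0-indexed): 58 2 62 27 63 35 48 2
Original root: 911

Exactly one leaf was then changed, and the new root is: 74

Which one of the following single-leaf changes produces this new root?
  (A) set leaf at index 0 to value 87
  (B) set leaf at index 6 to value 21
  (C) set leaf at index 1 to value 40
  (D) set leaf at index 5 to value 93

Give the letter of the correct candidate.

Answer: B

Derivation:
Original leaves: [58, 2, 62, 27, 63, 35, 48, 2]
Target new root: 74
Try each candidate change and compute the resulting root:
Candidate A: set leaf[0] = 87 -> leaves = [87, 2, 62, 27, 63, 35, 48, 2]
  L0: [87, 2, 62, 27, 63, 35, 48, 2]
  L1: h(87,2)=(87*31+2)%997=705 h(62,27)=(62*31+27)%997=952 h(63,35)=(63*31+35)%997=991 h(48,2)=(48*31+2)%997=493 -> [705, 952, 991, 493]
  L2: h(705,952)=(705*31+952)%997=873 h(991,493)=(991*31+493)%997=307 -> [873, 307]
  L3: h(873,307)=(873*31+307)%997=451 -> [451]
  root = 451 != target 74
Candidate B: set leaf[6] = 21 -> leaves = [58, 2, 62, 27, 63, 35, 21, 2]
  L0: [58, 2, 62, 27, 63, 35, 21, 2]
  L1: h(58,2)=(58*31+2)%997=803 h(62,27)=(62*31+27)%997=952 h(63,35)=(63*31+35)%997=991 h(21,2)=(21*31+2)%997=653 -> [803, 952, 991, 653]
  L2: h(803,952)=(803*31+952)%997=920 h(991,653)=(991*31+653)%997=467 -> [920, 467]
  L3: h(920,467)=(920*31+467)%997=74 -> [74]
  root = 74 == target 74  ** MATCH **
Candidate C: set leaf[1] = 40 -> leaves = [58, 40, 62, 27, 63, 35, 48, 2]
  L0: [58, 40, 62, 27, 63, 35, 48, 2]
  L1: h(58,40)=(58*31+40)%997=841 h(62,27)=(62*31+27)%997=952 h(63,35)=(63*31+35)%997=991 h(48,2)=(48*31+2)%997=493 -> [841, 952, 991, 493]
  L2: h(841,952)=(841*31+952)%997=104 h(991,493)=(991*31+493)%997=307 -> [104, 307]
  L3: h(104,307)=(104*31+307)%997=540 -> [540]
  root = 540 != target 74
Candidate D: set leaf[5] = 93 -> leaves = [58, 2, 62, 27, 63, 93, 48, 2]
  L0: [58, 2, 62, 27, 63, 93, 48, 2]
  L1: h(58,2)=(58*31+2)%997=803 h(62,27)=(62*31+27)%997=952 h(63,93)=(63*31+93)%997=52 h(48,2)=(48*31+2)%997=493 -> [803, 952, 52, 493]
  L2: h(803,952)=(803*31+952)%997=920 h(52,493)=(52*31+493)%997=111 -> [920, 111]
  L3: h(920,111)=(920*31+111)%997=715 -> [715]
  root = 715 != target 74
Candidate B produces the target root.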